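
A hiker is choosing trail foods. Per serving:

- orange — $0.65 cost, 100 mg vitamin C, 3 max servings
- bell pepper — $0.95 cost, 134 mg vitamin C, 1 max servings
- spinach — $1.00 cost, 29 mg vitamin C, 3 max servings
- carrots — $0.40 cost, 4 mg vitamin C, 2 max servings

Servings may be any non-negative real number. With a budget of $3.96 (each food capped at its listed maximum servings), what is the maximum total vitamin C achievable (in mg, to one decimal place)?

464.7 mg

Vitamin C per dollar: orange 153.8, bell pepper 141.1, spinach 29, carrots 10.
Take 3 servings of orange: spends $1.95, +300.0 mg vitamin C (running total 300.0 mg).
Take 1 serving of bell pepper: spends $0.95, +134.0 mg vitamin C (running total 434.0 mg).
Take 1.06 servings of spinach: spends $1.06, +30.7 mg vitamin C (running total 464.7 mg).
Greedy by best ratio exhausts the cost allowance optimally: 464.7 mg.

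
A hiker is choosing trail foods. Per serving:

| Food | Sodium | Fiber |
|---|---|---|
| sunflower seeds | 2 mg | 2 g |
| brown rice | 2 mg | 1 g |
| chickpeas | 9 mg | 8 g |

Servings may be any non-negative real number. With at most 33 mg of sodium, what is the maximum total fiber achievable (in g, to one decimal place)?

Fiber per mg sodium: sunflower seeds 1, chickpeas 0.8889, brown rice 0.5.
With no serving limits, spend the whole sodium allowance on sunflower seeds: 33 mg / 2 mg × 2 g = 33.0 g.

33.0 g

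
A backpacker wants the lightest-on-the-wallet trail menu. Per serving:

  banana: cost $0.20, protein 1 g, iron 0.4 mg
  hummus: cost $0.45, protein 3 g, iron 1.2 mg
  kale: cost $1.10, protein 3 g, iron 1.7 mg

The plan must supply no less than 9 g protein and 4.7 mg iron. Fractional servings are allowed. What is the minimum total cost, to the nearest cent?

This is a tiny linear program; its minimum lies at a vertex of the feasible set. List the vertices and price them.
banana only: max(9/1, 4.7/0.4) = 11.75 servings → $2.35.
hummus only: max(9/3, 4.7/1.2) = 3.917 servings → $1.76.
kale only: max(9/3, 4.7/1.7) = 3 servings → $3.30.
banana + hummus (both tight): parallel constraints — no distinct corner.
banana + kale with both tight: 2.4 servings and 2.2 servings → $2.90.
hummus + kale with both tight: 0.8 servings and 2.2 servings → $2.78.
The minimum over all feasible corners is $1.76.

$1.76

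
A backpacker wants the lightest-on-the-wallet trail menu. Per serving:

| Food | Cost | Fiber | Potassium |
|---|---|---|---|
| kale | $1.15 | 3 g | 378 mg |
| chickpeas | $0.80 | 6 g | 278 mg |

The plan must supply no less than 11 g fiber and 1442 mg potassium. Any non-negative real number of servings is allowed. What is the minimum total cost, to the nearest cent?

$4.15

This is a tiny linear program; its minimum lies at a vertex of the feasible set. List the vertices and price them.
kale only: max(11/3, 1442/378) = 3.815 servings → $4.39.
chickpeas only: max(11/6, 1442/278) = 5.187 servings → $4.15.
kale + chickpeas: intersection lies outside the first quadrant.
So the least-cost plan costs $4.15.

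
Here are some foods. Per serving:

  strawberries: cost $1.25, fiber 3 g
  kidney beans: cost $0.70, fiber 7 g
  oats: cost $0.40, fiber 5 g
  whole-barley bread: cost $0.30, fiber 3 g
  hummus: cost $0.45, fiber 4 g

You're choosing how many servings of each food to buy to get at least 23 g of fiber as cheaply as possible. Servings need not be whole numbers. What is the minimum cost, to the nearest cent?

$1.84

Cost per g of fiber: oats $0.0800, kidney beans $0.1000, whole-barley bread $0.1000, hummus $0.1125, strawberries $0.4167.
With no serving limits, use only oats: 23 g / 5 g = 4.6 servings × $0.40 = $1.84.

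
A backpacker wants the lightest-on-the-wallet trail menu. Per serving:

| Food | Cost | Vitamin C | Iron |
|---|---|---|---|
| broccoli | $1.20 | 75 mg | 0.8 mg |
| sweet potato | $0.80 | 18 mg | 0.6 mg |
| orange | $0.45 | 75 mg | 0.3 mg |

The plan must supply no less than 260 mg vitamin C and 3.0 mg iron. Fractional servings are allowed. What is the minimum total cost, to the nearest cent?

broccoli only: max(260/75, 3.0/0.8) = 3.75 servings → $4.50.
sweet potato only: max(260/18, 3.0/0.6) = 14.44 servings → $11.56.
orange only: max(260/75, 3.0/0.3) = 10 servings → $4.50.
broccoli + sweet potato with both tight: 3.333 servings and 0.5556 servings → $4.44.
broccoli + orange: the both-tight solution has a negative serving — not a feasible corner.
sweet potato + orange with both tight: 3.712 servings and 2.576 servings → $4.13.
So the least-cost plan costs $4.13.

$4.13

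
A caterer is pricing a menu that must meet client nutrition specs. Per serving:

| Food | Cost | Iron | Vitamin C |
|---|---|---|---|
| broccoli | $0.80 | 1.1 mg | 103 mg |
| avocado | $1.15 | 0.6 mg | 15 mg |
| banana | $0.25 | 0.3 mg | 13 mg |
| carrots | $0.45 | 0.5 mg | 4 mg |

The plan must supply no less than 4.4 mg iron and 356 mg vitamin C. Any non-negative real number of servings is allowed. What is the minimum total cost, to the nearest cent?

This is a tiny linear program; its minimum lies at a vertex of the feasible set. List the vertices and price them.
broccoli only: max(4.4/1.1, 356/103) = 4 servings → $3.20.
avocado only: max(4.4/0.6, 356/15) = 23.73 servings → $27.29.
banana only: max(4.4/0.3, 356/13) = 27.38 servings → $6.85.
carrots only: max(4.4/0.5, 356/4) = 89 servings → $40.05.
broccoli + avocado with both tight: 3.258 servings and 1.36 servings → $4.17.
broccoli + banana with both tight: 2.988 servings and 3.711 servings → $3.32.
broccoli + carrots with both tight: 3.406 servings and 1.308 servings → $3.31.
avocado + banana with both targets exact would need a negative amount; discard.
avocado + carrots with both targets exact would need a negative amount; discard.
banana + carrots: the both-tight solution has a negative serving — not a feasible corner.
Cheapest feasible corner: $3.20.

$3.20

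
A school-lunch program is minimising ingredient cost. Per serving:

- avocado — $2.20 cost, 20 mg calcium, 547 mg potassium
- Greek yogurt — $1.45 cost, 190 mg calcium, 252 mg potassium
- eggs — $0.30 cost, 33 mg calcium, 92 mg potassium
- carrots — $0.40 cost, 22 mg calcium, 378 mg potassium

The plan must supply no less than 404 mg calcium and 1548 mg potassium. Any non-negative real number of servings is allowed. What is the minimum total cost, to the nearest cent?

$3.76

A basic optimal solution has at most two foods positive. Try each food alone and each pair with both targets met exactly.
avocado only: max(404/20, 1548/547) = 20.2 servings → $44.44.
Greek yogurt only: max(404/190, 1548/252) = 6.143 servings → $8.91.
eggs only: max(404/33, 1548/92) = 16.83 servings → $5.05.
carrots only: max(404/22, 1548/378) = 18.36 servings → $7.35.
avocado + Greek yogurt with both tight: 1.945 servings and 1.922 servings → $7.06.
avocado + eggs with both tight: 0.8584 servings and 11.72 servings → $5.41.
avocado + carrots with both targets exact would need a negative amount; discard.
Greek yogurt + eggs: intersection lies outside the first quadrant.
Greek yogurt + carrots with both tight: 1.79 servings and 2.902 servings → $3.76.
eggs + carrots with both tight: 11.35 servings and 1.332 servings → $3.94.
The minimum over all feasible corners is $3.76.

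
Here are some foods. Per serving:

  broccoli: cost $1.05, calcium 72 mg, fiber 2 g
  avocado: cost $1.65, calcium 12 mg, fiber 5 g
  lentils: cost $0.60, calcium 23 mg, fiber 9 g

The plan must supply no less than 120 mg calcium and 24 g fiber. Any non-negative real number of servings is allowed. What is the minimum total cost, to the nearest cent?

Minimising a linear cost over {calcium ≥ 120, fiber ≥ 24, servings ≥ 0} — the optimum is at a vertex, using one or two foods.
broccoli only: max(120/72, 24/2) = 12 servings → $12.60.
avocado only: max(120/12, 24/5) = 10 servings → $16.50.
lentils only: max(120/23, 24/9) = 5.217 servings → $3.13.
broccoli + avocado with both tight: 0.9286 servings and 4.429 servings → $8.28.
broccoli + lentils with both tight: 0.8771 servings and 2.472 servings → $2.40.
avocado + lentils with both targets exact would need a negative amount; discard.
Cheapest feasible corner: $2.40.

$2.40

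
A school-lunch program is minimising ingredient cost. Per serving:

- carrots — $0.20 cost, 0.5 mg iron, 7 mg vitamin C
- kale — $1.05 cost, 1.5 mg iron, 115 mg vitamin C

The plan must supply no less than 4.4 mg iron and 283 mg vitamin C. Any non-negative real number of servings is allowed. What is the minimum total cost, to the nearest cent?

The cheapest plan sits at a corner of the feasible region — with two constraints it uses at most two foods.
carrots only: max(4.4/0.5, 283/7) = 40.43 servings → $8.09.
kale only: max(4.4/1.5, 283/115) = 2.933 servings → $3.08.
carrots + kale with both tight: 1.734 servings and 2.355 servings → $2.82.
Cheapest feasible corner: $2.82.

$2.82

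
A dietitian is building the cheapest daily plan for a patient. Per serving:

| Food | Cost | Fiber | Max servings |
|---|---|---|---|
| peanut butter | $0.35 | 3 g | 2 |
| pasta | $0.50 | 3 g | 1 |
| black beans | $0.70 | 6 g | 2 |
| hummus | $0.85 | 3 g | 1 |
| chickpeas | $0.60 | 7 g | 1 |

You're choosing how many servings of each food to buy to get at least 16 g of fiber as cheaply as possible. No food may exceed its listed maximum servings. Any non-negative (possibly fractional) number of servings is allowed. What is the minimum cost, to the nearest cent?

Cost per g of fiber: chickpeas $0.0857, peanut butter $0.1167, black beans $0.1167, pasta $0.1667, hummus $0.2833.
Take 1 serving of chickpeas: +7.0 g fiber for $0.60 (total $0.60, still need 9.0 g).
Take 2 servings of peanut butter: +6.0 g fiber for $0.70 (total $1.30, still need 3.0 g).
Take 0.5 servings of black beans: +3.0 g fiber for $0.35 (total $1.65, still need 0.0 g).
Filling from the cheapest source first is optimal under one linear minimum: $1.65.

$1.65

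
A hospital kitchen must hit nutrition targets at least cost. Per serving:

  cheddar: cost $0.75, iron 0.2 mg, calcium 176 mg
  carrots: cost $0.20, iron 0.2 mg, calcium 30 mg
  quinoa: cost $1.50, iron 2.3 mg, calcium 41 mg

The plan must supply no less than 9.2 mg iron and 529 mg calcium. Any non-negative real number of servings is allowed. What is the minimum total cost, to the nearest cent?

The cheapest plan sits at a corner of the feasible region — with two constraints it uses at most two foods.
cheddar only: max(9.2/0.2, 529/176) = 46 servings → $34.50.
carrots only: max(9.2/0.2, 529/30) = 46 servings → $9.20.
quinoa only: max(9.2/2.3, 529/41) = 12.9 servings → $19.35.
cheddar + carrots with both targets exact would need a negative amount; discard.
cheddar + quinoa with both tight: 2.117 servings and 3.816 servings → $7.31.
carrots + quinoa with both tight: 13.81 servings and 2.799 servings → $6.96.
So the least-cost plan costs $6.96.

$6.96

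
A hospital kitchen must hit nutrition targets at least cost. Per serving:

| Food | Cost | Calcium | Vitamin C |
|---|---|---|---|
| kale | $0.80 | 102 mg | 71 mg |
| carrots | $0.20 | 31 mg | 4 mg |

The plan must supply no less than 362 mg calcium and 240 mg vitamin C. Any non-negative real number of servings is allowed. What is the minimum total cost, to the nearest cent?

Compare the cost at each extreme point of the feasible region.
kale only: max(362/102, 240/71) = 3.549 servings → $2.84.
carrots only: max(362/31, 240/4) = 60 servings → $12.00.
kale + carrots with both tight: 3.342 servings and 0.6815 servings → $2.81.
So the least-cost plan costs $2.81.

$2.81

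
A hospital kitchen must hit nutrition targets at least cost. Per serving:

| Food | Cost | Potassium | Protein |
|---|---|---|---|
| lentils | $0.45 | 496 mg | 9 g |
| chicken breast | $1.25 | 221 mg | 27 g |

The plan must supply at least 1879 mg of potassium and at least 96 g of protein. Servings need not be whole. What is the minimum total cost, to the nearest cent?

$4.53

Minimising a linear cost over {potassium ≥ 1879, protein ≥ 96, servings ≥ 0} — the optimum is at a vertex, using one or two foods.
lentils only: max(1879/496, 96/9) = 10.67 servings → $4.80.
chicken breast only: max(1879/221, 96/27) = 8.502 servings → $10.63.
lentils + chicken breast with both tight: 2.589 servings and 2.693 servings → $4.53.
Cheapest feasible corner: $4.53.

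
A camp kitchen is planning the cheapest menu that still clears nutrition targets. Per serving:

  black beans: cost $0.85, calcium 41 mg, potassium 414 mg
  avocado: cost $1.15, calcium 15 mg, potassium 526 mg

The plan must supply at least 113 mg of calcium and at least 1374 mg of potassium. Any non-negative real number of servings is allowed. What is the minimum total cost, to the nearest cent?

$2.82

For a min-cost LP with two ≥-constraints, a basic feasible solution has at most two positive variables.
black beans only: max(113/41, 1374/414) = 3.319 servings → $2.82.
avocado only: max(113/15, 1374/526) = 7.533 servings → $8.66.
black beans + avocado with both tight: 2.529 servings and 0.622 servings → $2.86.
Cheapest feasible corner: $2.82.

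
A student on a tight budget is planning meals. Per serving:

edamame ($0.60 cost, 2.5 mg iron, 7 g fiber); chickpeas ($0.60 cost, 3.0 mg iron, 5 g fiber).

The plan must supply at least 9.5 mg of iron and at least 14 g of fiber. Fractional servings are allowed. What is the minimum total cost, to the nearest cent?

Check every corner: each single food scaled to meet both minima, and each pair solved so both constraints bind.
edamame only: max(9.5/2.5, 14/7) = 3.8 servings → $2.28.
chickpeas only: max(9.5/3.0, 14/5) = 3.167 servings → $1.90.
edamame + chickpeas with both targets exact would need a negative amount; discard.
The minimum over all feasible corners is $1.90.

$1.90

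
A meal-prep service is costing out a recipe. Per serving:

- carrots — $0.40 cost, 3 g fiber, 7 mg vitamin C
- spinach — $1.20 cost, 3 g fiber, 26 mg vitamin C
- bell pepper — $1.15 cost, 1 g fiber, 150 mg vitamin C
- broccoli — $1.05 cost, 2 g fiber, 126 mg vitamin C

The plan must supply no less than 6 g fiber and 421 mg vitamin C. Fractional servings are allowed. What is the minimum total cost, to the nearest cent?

$3.46

This is a tiny linear program; its minimum lies at a vertex of the feasible set. List the vertices and price them.
carrots only: max(6/3, 421/7) = 60.14 servings → $24.06.
spinach only: max(6/3, 421/26) = 16.19 servings → $19.43.
bell pepper only: max(6/1, 421/150) = 6 servings → $6.90.
broccoli only: max(6/2, 421/126) = 3.341 servings → $3.51.
carrots + spinach with both targets exact would need a negative amount; discard.
carrots + bell pepper with both tight: 1.081 servings and 2.756 servings → $3.60.
carrots + broccoli with both targets exact would need a negative amount; discard.
spinach + bell pepper with both tight: 1.13 servings and 2.611 servings → $4.36.
spinach + broccoli: intersection lies outside the first quadrant.
bell pepper + broccoli with both tight: 0.4943 servings and 2.753 servings → $3.46.
The minimum over all feasible corners is $3.46.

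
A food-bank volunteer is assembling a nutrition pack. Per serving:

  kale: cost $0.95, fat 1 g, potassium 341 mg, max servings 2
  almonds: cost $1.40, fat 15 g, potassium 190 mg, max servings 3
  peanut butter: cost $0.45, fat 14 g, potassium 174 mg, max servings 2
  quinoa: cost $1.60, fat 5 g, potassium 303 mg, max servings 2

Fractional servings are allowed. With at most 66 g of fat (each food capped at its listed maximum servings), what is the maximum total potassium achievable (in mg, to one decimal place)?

1969.9 mg

Potassium per g fat: kale 341, quinoa 60.6, almonds 12.67, peanut butter 12.43.
Take 2 servings of kale: uses 2 g fat, +682.0 mg potassium (running total 682.0 mg).
Take 2 servings of quinoa: uses 10 g fat, +606.0 mg potassium (running total 1288.0 mg).
Take 3 servings of almonds: uses 45 g fat, +570.0 mg potassium (running total 1858.0 mg).
Take 0.6429 servings of peanut butter: uses 9 g fat, +111.9 mg potassium (running total 1969.9 mg).
Filling greedily by potassium-per-g fat is optimal for one linear limit, giving 1969.9 mg.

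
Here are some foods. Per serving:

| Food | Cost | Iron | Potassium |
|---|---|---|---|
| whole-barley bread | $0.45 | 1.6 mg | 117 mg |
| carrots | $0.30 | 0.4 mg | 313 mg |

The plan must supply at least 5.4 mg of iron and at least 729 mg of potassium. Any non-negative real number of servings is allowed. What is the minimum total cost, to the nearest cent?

$1.74

At the optimum either one food covers both requirements or two foods hit both targets exactly; no other combination can be cheaper.
whole-barley bread only: max(5.4/1.6, 729/117) = 6.231 servings → $2.80.
carrots only: max(5.4/0.4, 729/313) = 13.5 servings → $4.05.
whole-barley bread + carrots with both tight: 3.081 servings and 1.178 servings → $1.74.
The minimum over all feasible corners is $1.74.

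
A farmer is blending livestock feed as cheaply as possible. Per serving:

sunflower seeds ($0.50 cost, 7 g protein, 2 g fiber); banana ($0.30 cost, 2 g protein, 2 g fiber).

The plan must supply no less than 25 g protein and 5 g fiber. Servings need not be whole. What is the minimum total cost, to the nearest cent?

$1.79

A basic optimal solution has at most two foods positive. Try each food alone and each pair with both targets met exactly.
sunflower seeds only: max(25/7, 5/2) = 3.571 servings → $1.79.
banana only: max(25/2, 5/2) = 12.5 servings → $3.75.
sunflower seeds + banana: intersection lies outside the first quadrant.
So the least-cost plan costs $1.79.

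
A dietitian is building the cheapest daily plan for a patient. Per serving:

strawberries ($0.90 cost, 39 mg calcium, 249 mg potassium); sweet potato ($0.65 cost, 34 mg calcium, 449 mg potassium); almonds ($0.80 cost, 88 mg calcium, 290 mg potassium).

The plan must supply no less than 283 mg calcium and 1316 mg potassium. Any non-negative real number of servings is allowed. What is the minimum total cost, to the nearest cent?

Compare the cost at each extreme point of the feasible region.
strawberries only: max(283/39, 1316/249) = 7.256 servings → $6.53.
sweet potato only: max(283/34, 1316/449) = 8.324 servings → $5.41.
almonds only: max(283/88, 1316/290) = 4.538 servings → $3.63.
strawberries + sweet potato: intersection lies outside the first quadrant.
strawberries + almonds with both tight: 3.182 servings and 1.806 servings → $4.31.
sweet potato + almonds with both tight: 1.138 servings and 2.776 servings → $2.96.
So the least-cost plan costs $2.96.

$2.96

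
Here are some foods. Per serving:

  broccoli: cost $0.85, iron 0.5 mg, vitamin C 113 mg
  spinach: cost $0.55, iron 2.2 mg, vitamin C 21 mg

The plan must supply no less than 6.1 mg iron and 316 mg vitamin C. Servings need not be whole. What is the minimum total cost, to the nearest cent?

broccoli only: max(6.1/0.5, 316/113) = 12.2 servings → $10.37.
spinach only: max(6.1/2.2, 316/21) = 15.05 servings → $8.28.
broccoli + spinach with both tight: 2.382 servings and 2.231 servings → $3.25.
The minimum over all feasible corners is $3.25.

$3.25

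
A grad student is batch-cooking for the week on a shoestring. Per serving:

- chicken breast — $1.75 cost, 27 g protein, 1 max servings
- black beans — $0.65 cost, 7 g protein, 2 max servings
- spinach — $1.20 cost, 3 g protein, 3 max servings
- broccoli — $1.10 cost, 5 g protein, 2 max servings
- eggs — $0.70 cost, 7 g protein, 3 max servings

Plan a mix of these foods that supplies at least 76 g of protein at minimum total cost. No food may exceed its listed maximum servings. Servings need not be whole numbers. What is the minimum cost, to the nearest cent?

$8.95

Cost per g of protein: chicken breast $0.0648, black beans $0.0929, eggs $0.1000, broccoli $0.2200, spinach $0.4000.
Take 1 serving of chicken breast: +27.0 g protein for $1.75 (total $1.75, still need 49.0 g).
Take 2 servings of black beans: +14.0 g protein for $1.30 (total $3.05, still need 35.0 g).
Take 3 servings of eggs: +21.0 g protein for $2.10 (total $5.15, still need 14.0 g).
Take 2 servings of broccoli: +10.0 g protein for $2.20 (total $7.35, still need 4.0 g).
Take 1.333 servings of spinach: +4.0 g protein for $1.60 (total $8.95, still need 0.0 g).
Filling from the cheapest source first is optimal under one linear minimum: $8.95.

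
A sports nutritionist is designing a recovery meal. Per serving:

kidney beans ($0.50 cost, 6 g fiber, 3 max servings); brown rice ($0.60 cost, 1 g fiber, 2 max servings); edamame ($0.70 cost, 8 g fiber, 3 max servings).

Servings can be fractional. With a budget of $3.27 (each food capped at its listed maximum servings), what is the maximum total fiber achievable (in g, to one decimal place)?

38.2 g

Fiber per dollar: kidney beans 12, edamame 11.43, brown rice 1.667.
Take 3 servings of kidney beans: spends $1.50, +18.0 g fiber (running total 18.0 g).
Take 2.529 servings of edamame: spends $1.77, +20.2 g fiber (running total 38.2 g).
Filling greedily by fiber-per-dollar is optimal for one linear limit, giving 38.2 g.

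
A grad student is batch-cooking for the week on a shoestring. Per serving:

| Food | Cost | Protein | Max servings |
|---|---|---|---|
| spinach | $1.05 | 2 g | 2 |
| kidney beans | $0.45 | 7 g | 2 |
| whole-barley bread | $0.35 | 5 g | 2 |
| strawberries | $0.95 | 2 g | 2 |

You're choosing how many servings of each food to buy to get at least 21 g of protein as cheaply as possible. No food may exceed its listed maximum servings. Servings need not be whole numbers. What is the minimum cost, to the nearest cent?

$1.39

Cost per g of protein: kidney beans $0.0643, whole-barley bread $0.0700, strawberries $0.4750, spinach $0.5250.
Take 2 servings of kidney beans: +14.0 g protein for $0.90 (total $0.90, still need 7.0 g).
Take 1.4 servings of whole-barley bread: +7.0 g protein for $0.49 (total $1.39, still need 0.0 g).
Greedy by cheapest-per-g is optimal for a single linear constraint, so the minimum cost is $1.39.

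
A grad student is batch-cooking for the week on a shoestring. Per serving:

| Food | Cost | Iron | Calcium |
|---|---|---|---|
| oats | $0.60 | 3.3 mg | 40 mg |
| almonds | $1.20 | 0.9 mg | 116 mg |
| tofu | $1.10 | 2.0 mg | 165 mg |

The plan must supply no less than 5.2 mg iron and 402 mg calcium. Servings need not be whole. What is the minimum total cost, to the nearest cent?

$2.72

Minimising a linear cost over {iron ≥ 5.2, calcium ≥ 402, servings ≥ 0} — the optimum is at a vertex, using one or two foods.
oats only: max(5.2/3.3, 402/40) = 10.05 servings → $6.03.
almonds only: max(5.2/0.9, 402/116) = 5.778 servings → $6.93.
tofu only: max(5.2/2.0, 402/165) = 2.6 servings → $2.86.
oats + almonds with both tight: 0.6961 servings and 3.225 servings → $4.29.
oats + tofu with both tight: 0.1163 servings and 2.408 servings → $2.72.
almonds + tofu: intersection lies outside the first quadrant.
So the least-cost plan costs $2.72.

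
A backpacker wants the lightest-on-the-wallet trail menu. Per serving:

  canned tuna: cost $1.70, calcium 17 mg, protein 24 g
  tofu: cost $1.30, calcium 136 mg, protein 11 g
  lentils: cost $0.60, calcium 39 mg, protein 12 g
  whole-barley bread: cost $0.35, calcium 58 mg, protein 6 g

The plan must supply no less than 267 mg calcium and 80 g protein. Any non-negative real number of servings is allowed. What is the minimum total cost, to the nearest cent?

$4.01

Two binding constraints pin down two serving amounts, so the optimal mix uses at most two foods. The candidates are each food alone (scaled to the tighter of calcium/protein) and each pair with both constraints tight.
canned tuna only: max(267/17, 80/24) = 15.71 servings → $26.70.
tofu only: max(267/136, 80/11) = 7.273 servings → $9.45.
lentils only: max(267/39, 80/12) = 6.846 servings → $4.11.
whole-barley bread only: max(267/58, 80/6) = 13.33 servings → $4.67.
canned tuna + tofu with both tight: 2.581 servings and 1.641 servings → $6.52.
canned tuna + lentils: intersection lies outside the first quadrant.
canned tuna + whole-barley bread with both tight: 2.355 servings and 3.913 servings → $5.37.
tofu + lentils with both tight: 0.06983 servings and 6.603 servings → $4.05.
tofu + whole-barley bread: intersection lies outside the first quadrant.
lentils + whole-barley bread with both tight: 6.576 servings and 0.1818 servings → $4.01.
The minimum over all feasible corners is $4.01.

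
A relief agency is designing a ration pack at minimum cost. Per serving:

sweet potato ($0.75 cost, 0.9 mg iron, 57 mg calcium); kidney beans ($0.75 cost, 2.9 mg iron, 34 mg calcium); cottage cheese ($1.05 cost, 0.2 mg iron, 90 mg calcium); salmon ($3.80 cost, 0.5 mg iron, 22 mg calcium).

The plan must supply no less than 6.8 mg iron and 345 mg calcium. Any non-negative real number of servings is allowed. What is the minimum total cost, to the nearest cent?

$4.71

This is a tiny linear program; its minimum lies at a vertex of the feasible set. List the vertices and price them.
sweet potato only: max(6.8/0.9, 345/57) = 7.556 servings → $5.67.
kidney beans only: max(6.8/2.9, 345/34) = 10.15 servings → $7.61.
cottage cheese only: max(6.8/0.2, 345/90) = 34 servings → $35.70.
salmon only: max(6.8/0.5, 345/22) = 15.68 servings → $59.59.
sweet potato + kidney beans with both tight: 5.711 servings and 0.5724 servings → $4.71.
sweet potato + cottage cheese: intersection lies outside the first quadrant.
sweet potato + salmon with both tight: 2.632 servings and 8.862 servings → $35.65.
kidney beans + cottage cheese with both tight: 2.136 servings and 3.026 servings → $4.78.
kidney beans + salmon with both targets exact would need a negative amount; discard.
cottage cheese + salmon with both tight: 0.564 servings and 13.37 servings → $51.41.
Cheapest feasible corner: $4.71.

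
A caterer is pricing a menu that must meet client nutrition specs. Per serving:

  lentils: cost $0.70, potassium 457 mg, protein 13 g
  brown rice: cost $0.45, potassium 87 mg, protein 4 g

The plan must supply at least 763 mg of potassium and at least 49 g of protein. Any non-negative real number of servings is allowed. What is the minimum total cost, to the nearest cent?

The cheapest plan sits at a corner of the feasible region — with two constraints it uses at most two foods.
lentils only: max(763/457, 49/13) = 3.769 servings → $2.64.
brown rice only: max(763/87, 49/4) = 12.25 servings → $5.51.
lentils + brown rice with both targets exact would need a negative amount; discard.
The minimum over all feasible corners is $2.64.

$2.64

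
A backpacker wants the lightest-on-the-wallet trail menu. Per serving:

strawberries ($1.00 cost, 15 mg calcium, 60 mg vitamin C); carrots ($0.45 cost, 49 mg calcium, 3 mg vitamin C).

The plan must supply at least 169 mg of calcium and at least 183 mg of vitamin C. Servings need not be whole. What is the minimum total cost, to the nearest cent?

At the optimum either one food covers both requirements or two foods hit both targets exactly; no other combination can be cheaper.
strawberries only: max(169/15, 183/60) = 11.27 servings → $11.27.
carrots only: max(169/49, 183/3) = 61 servings → $27.45.
strawberries + carrots with both tight: 2.922 servings and 2.554 servings → $4.07.
Cheapest feasible corner: $4.07.

$4.07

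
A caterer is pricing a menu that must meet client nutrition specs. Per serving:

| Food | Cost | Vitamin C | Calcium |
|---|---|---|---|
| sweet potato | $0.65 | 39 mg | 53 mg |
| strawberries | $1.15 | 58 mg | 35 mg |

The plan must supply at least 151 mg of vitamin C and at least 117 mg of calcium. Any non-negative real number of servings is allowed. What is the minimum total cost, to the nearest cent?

$2.52

This is a tiny linear program; its minimum lies at a vertex of the feasible set. List the vertices and price them.
sweet potato only: max(151/39, 117/53) = 3.872 servings → $2.52.
strawberries only: max(151/58, 117/35) = 3.343 servings → $3.84.
sweet potato + strawberries with both tight: 0.8783 servings and 2.013 servings → $2.89.
Cheapest feasible corner: $2.52.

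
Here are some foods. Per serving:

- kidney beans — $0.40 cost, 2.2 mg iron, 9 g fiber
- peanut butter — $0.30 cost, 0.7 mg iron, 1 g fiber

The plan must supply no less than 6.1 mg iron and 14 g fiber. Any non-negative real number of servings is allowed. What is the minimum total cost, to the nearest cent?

$1.11

kidney beans only: max(6.1/2.2, 14/9) = 2.773 servings → $1.11.
peanut butter only: max(6.1/0.7, 14/1) = 14 servings → $4.20.
kidney beans + peanut butter with both tight: 0.9024 servings and 5.878 servings → $2.12.
So the least-cost plan costs $1.11.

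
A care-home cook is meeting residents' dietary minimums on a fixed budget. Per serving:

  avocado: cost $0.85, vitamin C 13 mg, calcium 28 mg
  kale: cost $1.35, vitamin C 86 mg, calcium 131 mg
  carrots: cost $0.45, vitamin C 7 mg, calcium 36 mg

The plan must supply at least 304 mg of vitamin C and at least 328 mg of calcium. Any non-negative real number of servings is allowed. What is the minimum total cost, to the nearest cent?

Two binding constraints pin down two serving amounts, so the optimal mix uses at most two foods. The candidates are each food alone (scaled to the tighter of vitamin C/calcium) and each pair with both constraints tight.
avocado only: max(304/13, 328/28) = 23.38 servings → $19.88.
kale only: max(304/86, 328/131) = 3.535 servings → $4.77.
carrots only: max(304/7, 328/36) = 43.43 servings → $19.54.
avocado + kale: the both-tight solution has a negative serving — not a feasible corner.
avocado + carrots: the both-tight solution has a negative serving — not a feasible corner.
kale + carrots with both targets exact would need a negative amount; discard.
So the least-cost plan costs $4.77.

$4.77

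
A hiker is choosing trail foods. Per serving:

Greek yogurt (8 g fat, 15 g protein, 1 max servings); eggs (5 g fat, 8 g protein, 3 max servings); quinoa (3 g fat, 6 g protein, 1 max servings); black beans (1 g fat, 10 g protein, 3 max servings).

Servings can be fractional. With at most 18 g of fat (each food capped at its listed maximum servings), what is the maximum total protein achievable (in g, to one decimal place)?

57.4 g

Protein per g fat: black beans 10, quinoa 2, Greek yogurt 1.875, eggs 1.6.
Take 3 servings of black beans: uses 3 g fat, +30.0 g protein (running total 30.0 g).
Take 1 serving of quinoa: uses 3 g fat, +6.0 g protein (running total 36.0 g).
Take 1 serving of Greek yogurt: uses 8 g fat, +15.0 g protein (running total 51.0 g).
Take 0.8 servings of eggs: uses 4 g fat, +6.4 g protein (running total 57.4 g).
Filling greedily by protein-per-g fat is optimal for one linear limit, giving 57.4 g.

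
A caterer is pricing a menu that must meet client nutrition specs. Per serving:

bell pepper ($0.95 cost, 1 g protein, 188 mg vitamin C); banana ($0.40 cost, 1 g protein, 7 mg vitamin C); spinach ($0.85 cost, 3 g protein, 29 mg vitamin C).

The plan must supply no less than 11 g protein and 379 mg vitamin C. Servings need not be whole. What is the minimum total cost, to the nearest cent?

For a min-cost LP with two ≥-constraints, a basic feasible solution has at most two positive variables.
bell pepper only: max(11/1, 379/188) = 11 servings → $10.45.
banana only: max(11/1, 379/7) = 54.14 servings → $21.66.
spinach only: max(11/3, 379/29) = 13.07 servings → $11.11.
bell pepper + banana with both tight: 1.669 servings and 9.331 servings → $5.32.
bell pepper + spinach with both tight: 1.529 servings and 3.157 servings → $4.14.
banana + spinach: intersection lies outside the first quadrant.
The minimum over all feasible corners is $4.14.

$4.14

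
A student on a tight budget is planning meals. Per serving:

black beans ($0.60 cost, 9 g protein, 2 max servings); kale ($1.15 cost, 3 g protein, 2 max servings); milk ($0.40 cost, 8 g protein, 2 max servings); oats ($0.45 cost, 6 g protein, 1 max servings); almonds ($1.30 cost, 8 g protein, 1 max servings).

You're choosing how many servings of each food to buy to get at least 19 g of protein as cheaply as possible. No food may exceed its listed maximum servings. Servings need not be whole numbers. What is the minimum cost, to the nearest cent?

$1.00

Cost per g of protein: milk $0.0500, black beans $0.0667, oats $0.0750, almonds $0.1625, kale $0.3833.
Take 2 servings of milk: +16.0 g protein for $0.80 (total $0.80, still need 3.0 g).
Take 0.3333 servings of black beans: +3.0 g protein for $0.20 (total $1.00, still need 0.0 g).
Filling from the cheapest source first is optimal under one linear minimum: $1.00.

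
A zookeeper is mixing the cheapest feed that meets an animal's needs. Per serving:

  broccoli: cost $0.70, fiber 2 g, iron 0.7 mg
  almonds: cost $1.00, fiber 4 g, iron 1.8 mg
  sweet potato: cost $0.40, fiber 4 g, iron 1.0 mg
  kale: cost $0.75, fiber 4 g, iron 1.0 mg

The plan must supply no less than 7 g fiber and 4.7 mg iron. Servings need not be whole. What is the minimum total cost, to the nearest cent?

$1.88

With two linear requirements the optimum uses one or two foods; enumerate the corners.
broccoli only: max(7/2, 4.7/0.7) = 6.714 servings → $4.70.
almonds only: max(7/4, 4.7/1.8) = 2.611 servings → $2.61.
sweet potato only: max(7/4, 4.7/1.0) = 4.7 servings → $1.88.
kale only: max(7/4, 4.7/1.0) = 4.7 servings → $3.52.
broccoli + almonds: intersection lies outside the first quadrant.
broccoli + sweet potato with both targets exact would need a negative amount; discard.
broccoli + kale with both targets exact would need a negative amount; discard.
almonds + sweet potato with both targets exact would need a negative amount; discard.
almonds + kale: intersection lies outside the first quadrant.
sweet potato + kale (both tight): parallel constraints — no distinct corner.
Cheapest feasible corner: $1.88.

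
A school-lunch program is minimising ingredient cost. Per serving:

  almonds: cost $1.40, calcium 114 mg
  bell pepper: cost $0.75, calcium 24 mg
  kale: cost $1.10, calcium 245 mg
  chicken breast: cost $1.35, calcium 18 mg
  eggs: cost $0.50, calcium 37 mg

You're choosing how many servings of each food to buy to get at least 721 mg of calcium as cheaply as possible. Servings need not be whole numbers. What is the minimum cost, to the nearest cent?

$3.24

Cost per mg of calcium: kale $0.0045, almonds $0.0123, eggs $0.0135, bell pepper $0.0312, chicken breast $0.0750.
With no serving limits, use only kale: 721 mg / 245 mg = 2.943 servings × $1.10 = $3.24.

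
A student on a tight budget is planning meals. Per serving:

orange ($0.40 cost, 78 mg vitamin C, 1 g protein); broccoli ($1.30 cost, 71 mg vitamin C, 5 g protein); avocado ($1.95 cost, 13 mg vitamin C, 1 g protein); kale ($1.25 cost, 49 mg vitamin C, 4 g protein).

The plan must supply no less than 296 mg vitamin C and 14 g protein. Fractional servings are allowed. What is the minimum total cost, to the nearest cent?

This is a tiny linear program; its minimum lies at a vertex of the feasible set. List the vertices and price them.
orange only: max(296/78, 14/1) = 14 servings → $5.60.
broccoli only: max(296/71, 14/5) = 4.169 servings → $5.42.
avocado only: max(296/13, 14/1) = 22.77 servings → $44.40.
kale only: max(296/49, 14/4) = 6.041 servings → $7.55.
orange + broccoli with both tight: 1.524 servings and 2.495 servings → $3.85.
orange + avocado with both tight: 1.754 servings and 12.25 servings → $24.58.
orange + kale with both tight: 1.894 servings and 3.027 servings → $4.54.
broccoli + avocado: intersection lies outside the first quadrant.
broccoli + kale with both targets exact would need a negative amount; discard.
avocado + kale: the both-tight solution has a negative serving — not a feasible corner.
The minimum over all feasible corners is $3.85.

$3.85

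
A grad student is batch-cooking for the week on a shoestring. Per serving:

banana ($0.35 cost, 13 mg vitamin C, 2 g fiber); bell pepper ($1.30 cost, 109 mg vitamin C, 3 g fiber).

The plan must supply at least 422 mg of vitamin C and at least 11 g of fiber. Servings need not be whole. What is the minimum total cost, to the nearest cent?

$5.03

This is a tiny linear program; its minimum lies at a vertex of the feasible set. List the vertices and price them.
banana only: max(422/13, 11/2) = 32.46 servings → $11.36.
bell pepper only: max(422/109, 11/3) = 3.872 servings → $5.03.
banana + bell pepper: intersection lies outside the first quadrant.
The minimum over all feasible corners is $5.03.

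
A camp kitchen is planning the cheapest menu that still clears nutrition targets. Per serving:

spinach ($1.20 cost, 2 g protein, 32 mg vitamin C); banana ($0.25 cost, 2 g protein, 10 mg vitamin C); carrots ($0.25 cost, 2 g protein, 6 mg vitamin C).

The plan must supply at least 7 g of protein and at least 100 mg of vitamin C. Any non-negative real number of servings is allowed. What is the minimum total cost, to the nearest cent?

Compare the cost at each extreme point of the feasible region.
spinach only: max(7/2, 100/32) = 3.5 servings → $4.20.
banana only: max(7/2, 100/10) = 10 servings → $2.50.
carrots only: max(7/2, 100/6) = 16.67 servings → $4.17.
spinach + banana with both tight: 2.955 servings and 0.5455 servings → $3.68.
spinach + carrots with both tight: 3.038 servings and 0.4615 servings → $3.76.
banana + carrots with both targets exact would need a negative amount; discard.
The minimum over all feasible corners is $2.50.

$2.50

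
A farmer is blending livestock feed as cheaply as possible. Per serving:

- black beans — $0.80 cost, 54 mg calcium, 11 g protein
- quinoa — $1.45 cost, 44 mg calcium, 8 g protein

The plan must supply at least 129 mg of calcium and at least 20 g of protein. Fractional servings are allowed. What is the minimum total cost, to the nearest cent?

A basic optimal solution has at most two foods positive. Try each food alone and each pair with both targets met exactly.
black beans only: max(129/54, 20/11) = 2.389 servings → $1.91.
quinoa only: max(129/44, 20/8) = 2.932 servings → $4.25.
black beans + quinoa with both targets exact would need a negative amount; discard.
So the least-cost plan costs $1.91.

$1.91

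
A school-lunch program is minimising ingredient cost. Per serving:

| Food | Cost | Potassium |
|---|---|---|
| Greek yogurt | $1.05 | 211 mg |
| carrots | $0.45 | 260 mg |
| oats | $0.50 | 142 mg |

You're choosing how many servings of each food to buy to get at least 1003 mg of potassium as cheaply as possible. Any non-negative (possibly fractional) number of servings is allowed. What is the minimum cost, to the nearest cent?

Cost per mg of potassium: carrots $0.0017, oats $0.0035, Greek yogurt $0.0050.
With no serving limits, use only carrots: 1003 mg / 260 mg = 3.858 servings × $0.45 = $1.74.

$1.74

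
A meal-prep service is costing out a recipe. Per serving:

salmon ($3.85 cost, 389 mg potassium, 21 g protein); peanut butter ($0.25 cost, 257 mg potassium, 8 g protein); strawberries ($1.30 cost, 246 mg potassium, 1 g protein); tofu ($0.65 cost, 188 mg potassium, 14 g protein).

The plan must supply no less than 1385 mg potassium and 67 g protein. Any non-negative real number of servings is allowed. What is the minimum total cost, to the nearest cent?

$2.09

For a min-cost LP with two ≥-constraints, a basic feasible solution has at most two positive variables.
salmon only: max(1385/389, 67/21) = 3.56 servings → $13.71.
peanut butter only: max(1385/257, 67/8) = 8.375 servings → $2.09.
strawberries only: max(1385/246, 67/1) = 67 servings → $87.10.
tofu only: max(1385/188, 67/14) = 7.367 servings → $4.79.
salmon + peanut butter with both tight: 2.687 servings and 1.323 servings → $10.67.
salmon + strawberries with both tight: 3.16 servings and 0.6326 servings → $12.99.
salmon + tofu: the both-tight solution has a negative serving — not a feasible corner.
peanut butter + strawberries: the both-tight solution has a negative serving — not a feasible corner.
peanut butter + tofu with both tight: 3.245 servings and 2.932 servings → $2.72.
strawberries + tofu with both tight: 2.087 servings and 4.637 servings → $5.73.
Cheapest feasible corner: $2.09.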